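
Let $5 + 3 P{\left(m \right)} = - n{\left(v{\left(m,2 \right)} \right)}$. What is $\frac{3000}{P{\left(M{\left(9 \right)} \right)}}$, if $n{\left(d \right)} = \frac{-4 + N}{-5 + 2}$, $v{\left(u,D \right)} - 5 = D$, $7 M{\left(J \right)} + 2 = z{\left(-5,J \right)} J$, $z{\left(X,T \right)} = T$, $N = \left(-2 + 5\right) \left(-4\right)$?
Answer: $- \frac{27000}{31} \approx -870.97$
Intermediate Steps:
$N = -12$ ($N = 3 \left(-4\right) = -12$)
$M{\left(J \right)} = - \frac{2}{7} + \frac{J^{2}}{7}$ ($M{\left(J \right)} = - \frac{2}{7} + \frac{J J}{7} = - \frac{2}{7} + \frac{J^{2}}{7}$)
$v{\left(u,D \right)} = 5 + D$
$n{\left(d \right)} = \frac{16}{3}$ ($n{\left(d \right)} = \frac{-4 - 12}{-5 + 2} = - \frac{16}{-3} = \left(-16\right) \left(- \frac{1}{3}\right) = \frac{16}{3}$)
$P{\left(m \right)} = - \frac{31}{9}$ ($P{\left(m \right)} = - \frac{5}{3} + \frac{\left(-1\right) \frac{16}{3}}{3} = - \frac{5}{3} + \frac{1}{3} \left(- \frac{16}{3}\right) = - \frac{5}{3} - \frac{16}{9} = - \frac{31}{9}$)
$\frac{3000}{P{\left(M{\left(9 \right)} \right)}} = \frac{3000}{- \frac{31}{9}} = 3000 \left(- \frac{9}{31}\right) = - \frac{27000}{31}$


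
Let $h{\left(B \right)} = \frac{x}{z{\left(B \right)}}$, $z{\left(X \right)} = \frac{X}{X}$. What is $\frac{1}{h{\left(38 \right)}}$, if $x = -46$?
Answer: $- \frac{1}{46} \approx -0.021739$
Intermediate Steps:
$z{\left(X \right)} = 1$
$h{\left(B \right)} = -46$ ($h{\left(B \right)} = - \frac{46}{1} = \left(-46\right) 1 = -46$)
$\frac{1}{h{\left(38 \right)}} = \frac{1}{-46} = - \frac{1}{46}$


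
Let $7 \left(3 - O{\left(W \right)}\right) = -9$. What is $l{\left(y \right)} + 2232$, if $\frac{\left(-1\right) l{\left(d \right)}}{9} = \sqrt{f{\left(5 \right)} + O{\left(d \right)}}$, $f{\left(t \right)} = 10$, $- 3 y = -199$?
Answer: $2232 - \frac{90 \sqrt{7}}{7} \approx 2198.0$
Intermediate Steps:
$y = \frac{199}{3}$ ($y = \left(- \frac{1}{3}\right) \left(-199\right) = \frac{199}{3} \approx 66.333$)
$O{\left(W \right)} = \frac{30}{7}$ ($O{\left(W \right)} = 3 - - \frac{9}{7} = 3 + \frac{9}{7} = \frac{30}{7}$)
$l{\left(d \right)} = - \frac{90 \sqrt{7}}{7}$ ($l{\left(d \right)} = - 9 \sqrt{10 + \frac{30}{7}} = - 9 \sqrt{\frac{100}{7}} = - 9 \frac{10 \sqrt{7}}{7} = - \frac{90 \sqrt{7}}{7}$)
$l{\left(y \right)} + 2232 = - \frac{90 \sqrt{7}}{7} + 2232 = 2232 - \frac{90 \sqrt{7}}{7}$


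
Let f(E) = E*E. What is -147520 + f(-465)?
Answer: 68705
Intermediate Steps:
f(E) = E²
-147520 + f(-465) = -147520 + (-465)² = -147520 + 216225 = 68705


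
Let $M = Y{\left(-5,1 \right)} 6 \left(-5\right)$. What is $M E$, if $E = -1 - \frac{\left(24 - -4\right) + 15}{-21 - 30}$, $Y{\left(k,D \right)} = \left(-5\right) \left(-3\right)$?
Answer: $\frac{1200}{17} \approx 70.588$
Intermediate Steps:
$Y{\left(k,D \right)} = 15$
$M = -450$ ($M = 15 \cdot 6 \left(-5\right) = 90 \left(-5\right) = -450$)
$E = - \frac{8}{51}$ ($E = -1 - \frac{\left(24 + 4\right) + 15}{-51} = -1 - \left(28 + 15\right) \left(- \frac{1}{51}\right) = -1 - 43 \left(- \frac{1}{51}\right) = -1 - - \frac{43}{51} = -1 + \frac{43}{51} = - \frac{8}{51} \approx -0.15686$)
$M E = \left(-450\right) \left(- \frac{8}{51}\right) = \frac{1200}{17}$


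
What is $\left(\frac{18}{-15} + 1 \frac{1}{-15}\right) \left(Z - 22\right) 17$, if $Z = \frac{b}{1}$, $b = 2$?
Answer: $\frac{1292}{3} \approx 430.67$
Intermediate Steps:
$Z = 2$ ($Z = \frac{2}{1} = 2 \cdot 1 = 2$)
$\left(\frac{18}{-15} + 1 \frac{1}{-15}\right) \left(Z - 22\right) 17 = \left(\frac{18}{-15} + 1 \frac{1}{-15}\right) \left(2 - 22\right) 17 = \left(18 \left(- \frac{1}{15}\right) + 1 \left(- \frac{1}{15}\right)\right) \left(2 - 22\right) 17 = \left(- \frac{6}{5} - \frac{1}{15}\right) \left(-20\right) 17 = \left(- \frac{19}{15}\right) \left(-20\right) 17 = \frac{76}{3} \cdot 17 = \frac{1292}{3}$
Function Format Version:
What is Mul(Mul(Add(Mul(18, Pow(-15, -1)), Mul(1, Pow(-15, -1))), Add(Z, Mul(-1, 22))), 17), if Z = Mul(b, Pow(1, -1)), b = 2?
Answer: Rational(1292, 3) ≈ 430.67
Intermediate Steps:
Z = 2 (Z = Mul(2, Pow(1, -1)) = Mul(2, 1) = 2)
Mul(Mul(Add(Mul(18, Pow(-15, -1)), Mul(1, Pow(-15, -1))), Add(Z, Mul(-1, 22))), 17) = Mul(Mul(Add(Mul(18, Pow(-15, -1)), Mul(1, Pow(-15, -1))), Add(2, Mul(-1, 22))), 17) = Mul(Mul(Add(Mul(18, Rational(-1, 15)), Mul(1, Rational(-1, 15))), Add(2, -22)), 17) = Mul(Mul(Add(Rational(-6, 5), Rational(-1, 15)), -20), 17) = Mul(Mul(Rational(-19, 15), -20), 17) = Mul(Rational(76, 3), 17) = Rational(1292, 3)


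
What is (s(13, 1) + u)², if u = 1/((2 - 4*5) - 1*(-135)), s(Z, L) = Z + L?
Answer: 2686321/13689 ≈ 196.24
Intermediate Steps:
s(Z, L) = L + Z
u = 1/117 (u = 1/((2 - 20) + 135) = 1/(-18 + 135) = 1/117 ≈ 0.0085470)
(s(13, 1) + u)² = ((1 + 13) + 1/117)² = (14 + 1/117)² = (1639/117)² = 2686321/13689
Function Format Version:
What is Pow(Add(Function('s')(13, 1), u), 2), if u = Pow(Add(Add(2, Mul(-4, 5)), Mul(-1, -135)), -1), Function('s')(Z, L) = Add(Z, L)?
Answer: Rational(2686321, 13689) ≈ 196.24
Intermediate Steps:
Function('s')(Z, L) = Add(L, Z)
u = Rational(1, 117) (u = Pow(Add(Add(2, -20), 135), -1) = Pow(Add(-18, 135), -1) = Pow(117, -1) = Rational(1, 117) ≈ 0.0085470)
Pow(Add(Function('s')(13, 1), u), 2) = Pow(Add(Add(1, 13), Rational(1, 117)), 2) = Pow(Add(14, Rational(1, 117)), 2) = Pow(Rational(1639, 117), 2) = Rational(2686321, 13689)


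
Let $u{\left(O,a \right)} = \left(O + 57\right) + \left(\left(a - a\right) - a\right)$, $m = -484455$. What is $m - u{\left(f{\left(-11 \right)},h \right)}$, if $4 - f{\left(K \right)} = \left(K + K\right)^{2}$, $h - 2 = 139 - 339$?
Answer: $-484230$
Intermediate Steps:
$h = -198$ ($h = 2 + \left(139 - 339\right) = 2 - 200 = -198$)
$f{\left(K \right)} = 4 - 4 K^{2}$ ($f{\left(K \right)} = 4 - \left(K + K\right)^{2} = 4 - \left(2 K\right)^{2} = 4 - 4 K^{2}$)
$u{\left(O,a \right)} = 57 + O - a$ ($u{\left(O,a \right)} = \left(57 + O\right) + \left(0 - a\right) = \left(57 + O\right) - a = 57 + O - a$)
$m - u{\left(f{\left(-11 \right)},h \right)} = -484455 - \left(57 + \left(4 - 4 \left(-11\right)^{2}\right) - -198\right) = -484455 - \left(57 + \left(4 - 484\right) + 198\right) = -484455 - \left(57 - 480 + 198\right) = -484455 - -225 = -484455 + 225 = -484230$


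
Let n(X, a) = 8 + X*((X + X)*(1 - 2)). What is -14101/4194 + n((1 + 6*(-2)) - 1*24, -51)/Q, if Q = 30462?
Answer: -73297735/21292938 ≈ -3.4423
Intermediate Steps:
n(X, a) = 8 - 2*X² (n(X, a) = 8 + X*((2*X)*(-1)) = 8 + X*(-2*X) = 8 - 2*X²)
-14101/4194 + n((1 + 6*(-2)) - 1*24, -51)/Q = -14101/4194 + (8 - 2*((1 + 6*(-2)) - 1*24)²)/30462 = -14101*1/4194 + (8 - 2*((1 - 12) - 24)²)*(1/30462) = -14101/4194 + (8 - 2*(-11 - 24)²)*(1/30462) = -14101/4194 + (8 - 2*(-35)²)*(1/30462) = -14101/4194 + (8 - 2*1225)*(1/30462) = -14101/4194 + (8 - 2450)*(1/30462) = -14101/4194 - 2442*1/30462 = -14101/4194 - 407/5077 = -73297735/21292938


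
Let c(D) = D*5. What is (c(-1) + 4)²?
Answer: 1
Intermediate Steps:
c(D) = 5*D
(c(-1) + 4)² = (5*(-1) + 4)² = (-5 + 4)² = (-1)² = 1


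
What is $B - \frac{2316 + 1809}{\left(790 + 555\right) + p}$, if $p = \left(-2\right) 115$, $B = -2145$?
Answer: $- \frac{479160}{223} \approx -2148.7$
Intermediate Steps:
$p = -230$
$B - \frac{2316 + 1809}{\left(790 + 555\right) + p} = -2145 - \frac{2316 + 1809}{\left(790 + 555\right) - 230} = -2145 - \frac{4125}{1345 - 230} = -2145 - \frac{4125}{1115} = -2145 - 4125 \cdot \frac{1}{1115} = -2145 - \frac{825}{223} = - \frac{479160}{223}$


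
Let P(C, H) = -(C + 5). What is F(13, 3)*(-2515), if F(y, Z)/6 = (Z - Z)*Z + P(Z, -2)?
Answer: 120720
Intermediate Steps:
P(C, H) = -5 - C (P(C, H) = -(5 + C) = -5 - C)
F(y, Z) = -30 - 6*Z (F(y, Z) = 6*((Z - Z)*Z + (-5 - Z)) = 6*(0*Z + (-5 - Z)) = 6*(0 + (-5 - Z)) = 6*(-5 - Z) = -30 - 6*Z)
F(13, 3)*(-2515) = (-30 - 6*3)*(-2515) = (-30 - 18)*(-2515) = -48*(-2515) = 120720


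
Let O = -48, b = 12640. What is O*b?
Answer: -606720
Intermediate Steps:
O*b = -48*12640 = -606720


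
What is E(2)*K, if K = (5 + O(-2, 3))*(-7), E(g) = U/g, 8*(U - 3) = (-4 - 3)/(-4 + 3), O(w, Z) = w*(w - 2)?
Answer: -2821/16 ≈ -176.31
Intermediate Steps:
O(w, Z) = w*(-2 + w)
U = 31/8 (U = 3 + ((-4 - 3)/(-4 + 3))/8 = 3 + (-7/(-1))/8 = 3 + (-7*(-1))/8 = 3 + (⅛)*7 = 3 + 7/8 = 31/8 ≈ 3.8750)
E(g) = 31/(8*g)
K = -91 (K = (5 - 2*(-2 - 2))*(-7) = (5 - 2*(-4))*(-7) = (5 + 8)*(-7) = 13*(-7) = -91)
E(2)*K = ((31/8)/2)*(-91) = ((31/8)*(½))*(-91) = (31/16)*(-91) = -2821/16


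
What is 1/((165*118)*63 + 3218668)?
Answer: 1/4445278 ≈ 2.2496e-7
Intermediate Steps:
1/((165*118)*63 + 3218668) = 1/(19470*63 + 3218668) = 1/(1226610 + 3218668) = 1/4445278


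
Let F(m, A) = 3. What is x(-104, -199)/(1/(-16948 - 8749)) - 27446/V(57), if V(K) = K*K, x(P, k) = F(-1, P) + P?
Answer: 8432417407/3249 ≈ 2.5954e+6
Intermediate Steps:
x(P, k) = 3 + P
V(K) = K²
x(-104, -199)/(1/(-16948 - 8749)) - 27446/V(57) = (3 - 104)/(1/(-16948 - 8749)) - 27446/(57²) = -101/(1/(-25697)) - 27446/3249 = -101/(-1/25697) - 27446*1/3249 = -101*(-25697) - 27446/3249 = 2595397 - 27446/3249 = 8432417407/3249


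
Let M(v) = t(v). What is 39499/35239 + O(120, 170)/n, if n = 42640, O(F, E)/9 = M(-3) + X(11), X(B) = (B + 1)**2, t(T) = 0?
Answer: 108119194/93911935 ≈ 1.1513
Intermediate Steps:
M(v) = 0
X(B) = (1 + B)**2
O(F, E) = 1296 (O(F, E) = 9*(0 + (1 + 11)**2) = 9*(0 + 12**2) = 9*(0 + 144) = 9*144 = 1296)
39499/35239 + O(120, 170)/n = 39499/35239 + 1296/42640 = 39499*(1/35239) + 1296*(1/42640) = 39499/35239 + 81/2665 = 108119194/93911935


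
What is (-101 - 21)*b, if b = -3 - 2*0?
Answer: 366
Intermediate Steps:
b = -3 (b = -3 + 0 = -3)
(-101 - 21)*b = (-101 - 21)*(-3) = -122*(-3) = 366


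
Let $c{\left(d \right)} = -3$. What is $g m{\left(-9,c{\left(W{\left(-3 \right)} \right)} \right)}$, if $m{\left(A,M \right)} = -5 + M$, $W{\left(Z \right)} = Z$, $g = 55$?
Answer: $-440$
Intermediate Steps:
$g m{\left(-9,c{\left(W{\left(-3 \right)} \right)} \right)} = 55 \left(-5 - 3\right) = 55 \left(-8\right) = -440$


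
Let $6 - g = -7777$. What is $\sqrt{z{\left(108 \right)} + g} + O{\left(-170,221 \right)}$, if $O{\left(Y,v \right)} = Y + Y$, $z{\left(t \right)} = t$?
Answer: $-340 + \sqrt{7891} \approx -251.17$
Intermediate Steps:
$g = 7783$ ($g = 6 - -7777 = 6 + 7777 = 7783$)
$O{\left(Y,v \right)} = 2 Y$
$\sqrt{z{\left(108 \right)} + g} + O{\left(-170,221 \right)} = \sqrt{108 + 7783} + 2 \left(-170\right) = \sqrt{7891} - 340 = -340 + \sqrt{7891}$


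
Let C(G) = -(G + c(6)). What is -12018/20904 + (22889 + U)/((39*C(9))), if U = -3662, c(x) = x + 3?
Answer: -876833/31356 ≈ -27.964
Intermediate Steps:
c(x) = 3 + x
C(G) = -9 - G (C(G) = -(G + (3 + 6)) = -(G + 9) = -(9 + G) = -9 - G)
-12018/20904 + (22889 + U)/((39*C(9))) = -12018/20904 + (22889 - 3662)/((39*(-9 - 1*9))) = -12018*1/20904 + 19227/((39*(-9 - 9))) = -2003/3484 + 19227/((39*(-18))) = -2003/3484 + 19227/(-702) = -2003/3484 + 19227*(-1/702) = -2003/3484 - 493/18 = -876833/31356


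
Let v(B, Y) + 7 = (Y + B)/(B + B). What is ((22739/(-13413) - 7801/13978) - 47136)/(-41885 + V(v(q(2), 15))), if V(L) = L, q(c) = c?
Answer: 609503838542/541614136683 ≈ 1.1253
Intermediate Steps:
v(B, Y) = -7 + (B + Y)/(2*B) (v(B, Y) = -7 + (Y + B)/(B + B) = -7 + (B + Y)/((2*B)) = -7 + (B + Y)*(1/(2*B)) = -7 + (B + Y)/(2*B))
((22739/(-13413) - 7801/13978) - 47136)/(-41885 + V(v(q(2), 15))) = ((22739/(-13413) - 7801/13978) - 47136)/(-41885 + (½)*(15 - 13*2)/2) = ((22739*(-1/13413) - 7801*1/13978) - 47136)/(-41885 + (½)*(½)*(15 - 26)) = ((-22739/13413 - 269/482) - 47136)/(-41885 + (½)*(½)*(-11)) = (-14568295/6465066 - 47136)/(-41885 - 11/4) = -304751919271/(6465066*(-167551/4)) = -304751919271/6465066*(-4/167551) = 609503838542/541614136683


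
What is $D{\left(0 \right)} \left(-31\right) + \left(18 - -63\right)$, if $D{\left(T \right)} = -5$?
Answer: $236$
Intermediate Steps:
$D{\left(0 \right)} \left(-31\right) + \left(18 - -63\right) = \left(-5\right) \left(-31\right) + \left(18 - -63\right) = 155 + \left(18 + 63\right) = 155 + 81 = 236$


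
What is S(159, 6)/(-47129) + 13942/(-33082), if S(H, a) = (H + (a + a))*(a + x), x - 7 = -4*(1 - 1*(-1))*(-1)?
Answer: -387934990/779560789 ≈ -0.49763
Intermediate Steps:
x = 15 (x = 7 - 4*(1 - 1*(-1))*(-1) = 7 - 4*(1 + 1)*(-1) = 7 - 4*2*(-1) = 7 - 8*(-1) = 7 + 8 = 15)
S(H, a) = (15 + a)*(H + 2*a) (S(H, a) = (H + (a + a))*(a + 15) = (H + 2*a)*(15 + a) = (15 + a)*(H + 2*a))
S(159, 6)/(-47129) + 13942/(-33082) = (2*6² + 15*159 + 30*6 + 159*6)/(-47129) + 13942/(-33082) = (2*36 + 2385 + 180 + 954)*(-1/47129) + 13942*(-1/33082) = (72 + 2385 + 180 + 954)*(-1/47129) - 6971/16541 = 3591*(-1/47129) - 6971/16541 = -3591/47129 - 6971/16541 = -387934990/779560789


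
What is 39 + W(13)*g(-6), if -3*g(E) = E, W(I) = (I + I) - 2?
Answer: 87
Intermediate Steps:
W(I) = -2 + 2*I (W(I) = 2*I - 2 = -2 + 2*I)
g(E) = -E/3
39 + W(13)*g(-6) = 39 + (-2 + 2*13)*(-1/3*(-6)) = 39 + (-2 + 26)*2 = 39 + 24*2 = 39 + 48 = 87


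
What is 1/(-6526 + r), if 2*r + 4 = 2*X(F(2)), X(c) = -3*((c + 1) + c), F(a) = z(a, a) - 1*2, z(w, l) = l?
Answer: -1/6531 ≈ -0.00015312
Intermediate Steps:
F(a) = -2 + a (F(a) = a - 1*2 = a - 2 = -2 + a)
X(c) = -3 - 6*c (X(c) = -3*((1 + c) + c) = -3*(1 + 2*c) = -3 - 6*c)
r = -5 (r = -2 + (2*(-3 - 6*(-2 + 2)))/2 = -2 + (2*(-3 - 6*0))/2 = -2 + (2*(-3 + 0))/2 = -2 + (2*(-3))/2 = -2 + (1/2)*(-6) = -2 - 3 = -5)
1/(-6526 + r) = 1/(-6526 - 5) = 1/(-6531) = -1/6531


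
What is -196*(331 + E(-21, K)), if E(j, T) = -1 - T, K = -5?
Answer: -65660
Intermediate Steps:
-196*(331 + E(-21, K)) = -196*(331 + (-1 - 1*(-5))) = -196*(331 + (-1 + 5)) = -196*(331 + 4) = -196*335 = -65660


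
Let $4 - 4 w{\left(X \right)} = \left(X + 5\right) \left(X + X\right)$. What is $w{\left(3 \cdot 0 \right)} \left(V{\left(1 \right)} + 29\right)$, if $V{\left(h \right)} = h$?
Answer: $30$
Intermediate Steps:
$w{\left(X \right)} = 1 - \frac{X \left(5 + X\right)}{2}$ ($w{\left(X \right)} = 1 - \frac{\left(X + 5\right) \left(X + X\right)}{4} = 1 - \frac{\left(5 + X\right) 2 X}{4} = 1 - \frac{2 X \left(5 + X\right)}{4} = 1 - \frac{X \left(5 + X\right)}{2}$)
$w{\left(3 \cdot 0 \right)} \left(V{\left(1 \right)} + 29\right) = \left(1 - \frac{5 \cdot 3 \cdot 0}{2} - \frac{\left(3 \cdot 0\right)^{2}}{2}\right) \left(1 + 29\right) = \left(1 - 0 - \frac{0^{2}}{2}\right) 30 = \left(1 + 0 - 0\right) 30 = \left(1 + 0 + 0\right) 30 = 1 \cdot 30 = 30$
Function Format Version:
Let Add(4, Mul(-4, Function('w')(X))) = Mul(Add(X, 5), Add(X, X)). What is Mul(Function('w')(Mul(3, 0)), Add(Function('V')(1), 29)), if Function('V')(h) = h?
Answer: 30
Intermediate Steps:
Function('w')(X) = Add(1, Mul(Rational(-1, 2), X, Add(5, X))) (Function('w')(X) = Add(1, Mul(Rational(-1, 4), Mul(Add(X, 5), Add(X, X)))) = Add(1, Mul(Rational(-1, 4), Mul(Add(5, X), Mul(2, X)))) = Add(1, Mul(Rational(-1, 4), Mul(2, X, Add(5, X)))) = Add(1, Mul(Rational(-1, 2), X, Add(5, X))))
Mul(Function('w')(Mul(3, 0)), Add(Function('V')(1), 29)) = Mul(Add(1, Mul(Rational(-5, 2), Mul(3, 0)), Mul(Rational(-1, 2), Pow(Mul(3, 0), 2))), Add(1, 29)) = Mul(Add(1, Mul(Rational(-5, 2), 0), Mul(Rational(-1, 2), Pow(0, 2))), 30) = Mul(Add(1, 0, Mul(Rational(-1, 2), 0)), 30) = Mul(Add(1, 0, 0), 30) = Mul(1, 30) = 30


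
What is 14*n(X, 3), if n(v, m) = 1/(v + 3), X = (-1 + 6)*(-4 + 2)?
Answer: -2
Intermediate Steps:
X = -10 (X = 5*(-2) = -10)
n(v, m) = 1/(3 + v)
14*n(X, 3) = 14/(3 - 10) = 14/(-7) = 14*(-⅐) = -2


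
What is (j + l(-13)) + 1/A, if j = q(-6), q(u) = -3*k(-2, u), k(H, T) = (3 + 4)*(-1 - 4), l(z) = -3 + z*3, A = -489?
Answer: 30806/489 ≈ 62.998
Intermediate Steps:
l(z) = -3 + 3*z
k(H, T) = -35 (k(H, T) = 7*(-5) = -35)
q(u) = 105 (q(u) = -3*(-35) = 105)
j = 105
(j + l(-13)) + 1/A = (105 + (-3 + 3*(-13))) + 1/(-489) = (105 + (-3 - 39)) - 1/489 = (105 - 42) - 1/489 = 63 - 1/489 = 30806/489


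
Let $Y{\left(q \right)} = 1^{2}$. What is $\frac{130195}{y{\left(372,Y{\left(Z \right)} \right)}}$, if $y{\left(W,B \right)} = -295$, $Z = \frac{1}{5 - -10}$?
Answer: $- \frac{26039}{59} \approx -441.34$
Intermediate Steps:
$Z = \frac{1}{15}$ ($Z = \frac{1}{5 + 10} = \frac{1}{15} \approx 0.066667$)
$Y{\left(q \right)} = 1$
$\frac{130195}{y{\left(372,Y{\left(Z \right)} \right)}} = \frac{130195}{-295} = 130195 \left(- \frac{1}{295}\right) = - \frac{26039}{59}$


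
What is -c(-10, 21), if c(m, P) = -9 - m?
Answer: -1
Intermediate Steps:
-c(-10, 21) = -(-9 - 1*(-10)) = -(-9 + 10) = -1*1 = -1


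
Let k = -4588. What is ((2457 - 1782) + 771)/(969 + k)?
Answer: -1446/3619 ≈ -0.39956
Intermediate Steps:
((2457 - 1782) + 771)/(969 + k) = ((2457 - 1782) + 771)/(969 - 4588) = (675 + 771)/(-3619) = 1446*(-1/3619) = -1446/3619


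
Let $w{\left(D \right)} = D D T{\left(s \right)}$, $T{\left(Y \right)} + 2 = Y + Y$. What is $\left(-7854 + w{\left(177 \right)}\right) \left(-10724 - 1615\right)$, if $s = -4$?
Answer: $3962595816$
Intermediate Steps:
$T{\left(Y \right)} = -2 + 2 Y$ ($T{\left(Y \right)} = -2 + \left(Y + Y\right) = -2 + 2 Y$)
$w{\left(D \right)} = - 10 D^{2}$ ($w{\left(D \right)} = D D \left(-2 + 2 \left(-4\right)\right) = D^{2} \left(-2 - 8\right) = D^{2} \left(-10\right) = - 10 D^{2}$)
$\left(-7854 + w{\left(177 \right)}\right) \left(-10724 - 1615\right) = \left(-7854 - 10 \cdot 177^{2}\right) \left(-10724 - 1615\right) = \left(-7854 - 313290\right) \left(-12339\right) = \left(-321144\right) \left(-12339\right) = 3962595816$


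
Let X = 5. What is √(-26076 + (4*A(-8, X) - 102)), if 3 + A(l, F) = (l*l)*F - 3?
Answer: I*√24922 ≈ 157.87*I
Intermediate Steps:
A(l, F) = -6 + F*l² (A(l, F) = -3 + ((l*l)*F - 3) = -3 + (l²*F - 3) = -3 + (F*l² - 3) = -3 + (-3 + F*l²) = -6 + F*l²)
√(-26076 + (4*A(-8, X) - 102)) = √(-26076 + (4*(-6 + 5*(-8)²) - 102)) = √(-26076 + (4*(-6 + 5*64) - 102)) = √(-26076 + (4*(-6 + 320) - 102)) = √(-26076 + (4*314 - 102)) = √(-26076 + (1256 - 102)) = √(-26076 + 1154) = √(-24922) = I*√24922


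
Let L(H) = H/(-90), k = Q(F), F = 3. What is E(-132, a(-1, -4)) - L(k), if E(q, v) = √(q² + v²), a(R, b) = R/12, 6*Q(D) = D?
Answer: 1/180 + √2509057/12 ≈ 132.01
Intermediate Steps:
Q(D) = D/6
a(R, b) = R/12 (a(R, b) = R*(1/12) = R/12)
k = ½ (k = (⅙)*3 = ½ ≈ 0.50000)
L(H) = -H/90 (L(H) = H*(-1/90) = -H/90)
E(-132, a(-1, -4)) - L(k) = √((-132)² + ((1/12)*(-1))²) - (-1)/(90*2) = √(17424 + (-1/12)²) - 1*(-1/180) = √(17424 + 1/144) + 1/180 = √(2509057/144) + 1/180 = √2509057/12 + 1/180 = 1/180 + √2509057/12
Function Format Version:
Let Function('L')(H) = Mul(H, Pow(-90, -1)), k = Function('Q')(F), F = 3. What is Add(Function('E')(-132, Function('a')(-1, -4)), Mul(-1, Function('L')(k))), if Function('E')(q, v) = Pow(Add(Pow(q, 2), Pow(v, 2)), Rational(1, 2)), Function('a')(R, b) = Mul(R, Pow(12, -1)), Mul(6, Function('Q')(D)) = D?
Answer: Add(Rational(1, 180), Mul(Rational(1, 12), Pow(2509057, Rational(1, 2)))) ≈ 132.01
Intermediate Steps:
Function('Q')(D) = Mul(Rational(1, 6), D)
Function('a')(R, b) = Mul(Rational(1, 12), R) (Function('a')(R, b) = Mul(R, Rational(1, 12)) = Mul(Rational(1, 12), R))
k = Rational(1, 2) (k = Mul(Rational(1, 6), 3) = Rational(1, 2) ≈ 0.50000)
Function('L')(H) = Mul(Rational(-1, 90), H) (Function('L')(H) = Mul(H, Rational(-1, 90)) = Mul(Rational(-1, 90), H))
Add(Function('E')(-132, Function('a')(-1, -4)), Mul(-1, Function('L')(k))) = Add(Pow(Add(Pow(-132, 2), Pow(Mul(Rational(1, 12), -1), 2)), Rational(1, 2)), Mul(-1, Mul(Rational(-1, 90), Rational(1, 2)))) = Add(Pow(Add(17424, Pow(Rational(-1, 12), 2)), Rational(1, 2)), Mul(-1, Rational(-1, 180))) = Add(Pow(Add(17424, Rational(1, 144)), Rational(1, 2)), Rational(1, 180)) = Add(Pow(Rational(2509057, 144), Rational(1, 2)), Rational(1, 180)) = Add(Mul(Rational(1, 12), Pow(2509057, Rational(1, 2))), Rational(1, 180)) = Add(Rational(1, 180), Mul(Rational(1, 12), Pow(2509057, Rational(1, 2))))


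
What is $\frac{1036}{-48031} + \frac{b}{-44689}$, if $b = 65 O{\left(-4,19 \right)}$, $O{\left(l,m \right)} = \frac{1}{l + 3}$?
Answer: $- \frac{43175789}{2146457359} \approx -0.020115$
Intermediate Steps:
$O{\left(l,m \right)} = \frac{1}{3 + l}$
$b = -65$ ($b = \frac{65}{3 - 4} = \frac{65}{-1} = 65 \left(-1\right) = -65$)
$\frac{1036}{-48031} + \frac{b}{-44689} = \frac{1036}{-48031} - \frac{65}{-44689} = 1036 \left(- \frac{1}{48031}\right) - - \frac{65}{44689} = - \frac{1036}{48031} + \frac{65}{44689} = - \frac{43175789}{2146457359}$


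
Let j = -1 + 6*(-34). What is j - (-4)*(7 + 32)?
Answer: -49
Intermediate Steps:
j = -205 (j = -1 - 204 = -205)
j - (-4)*(7 + 32) = -205 - (-4)*(7 + 32) = -205 - (-4)*39 = -205 - 1*(-156) = -205 + 156 = -49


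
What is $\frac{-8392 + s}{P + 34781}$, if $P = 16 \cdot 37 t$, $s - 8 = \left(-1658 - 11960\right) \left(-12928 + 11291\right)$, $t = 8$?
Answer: $\frac{22284282}{39517} \approx 563.92$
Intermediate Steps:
$s = 22292674$ ($s = 8 + \left(-1658 - 11960\right) \left(-12928 + 11291\right) = 8 + \left(-1658 - 11960\right) \left(-1637\right) = 8 - -22292666 = 8 + 22292666 = 22292674$)
$P = 4736$ ($P = 16 \cdot 37 \cdot 8 = 592 \cdot 8 = 4736$)
$\frac{-8392 + s}{P + 34781} = \frac{-8392 + 22292674}{4736 + 34781} = \frac{22284282}{39517}$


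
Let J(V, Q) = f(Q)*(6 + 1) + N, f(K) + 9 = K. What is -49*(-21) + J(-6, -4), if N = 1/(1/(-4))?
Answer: 934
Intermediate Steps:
f(K) = -9 + K
N = -4 (N = 1/(-¼) = -4)
J(V, Q) = -67 + 7*Q (J(V, Q) = (-9 + Q)*(6 + 1) - 4 = (-9 + Q)*7 - 4 = (-63 + 7*Q) - 4 = -67 + 7*Q)
-49*(-21) + J(-6, -4) = -49*(-21) + (-67 + 7*(-4)) = 1029 + (-67 - 28) = 1029 - 95 = 934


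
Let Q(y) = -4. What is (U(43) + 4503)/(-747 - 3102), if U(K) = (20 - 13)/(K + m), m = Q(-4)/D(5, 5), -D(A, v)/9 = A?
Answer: -415792/355391 ≈ -1.1700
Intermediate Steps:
D(A, v) = -9*A
m = 4/45 (m = -4/((-9*5)) = -4/(-45) = -4*(-1/45) = 4/45 ≈ 0.088889)
U(K) = 7/(4/45 + K) (U(K) = (20 - 13)/(K + 4/45) = 7/(4/45 + K))
(U(43) + 4503)/(-747 - 3102) = (315/(4 + 45*43) + 4503)/(-747 - 3102) = (315/(4 + 1935) + 4503)/(-3849) = (315/1939 + 4503)*(-1/3849) = (315*(1/1939) + 4503)*(-1/3849) = (45/277 + 4503)*(-1/3849) = (1247376/277)*(-1/3849) = -415792/355391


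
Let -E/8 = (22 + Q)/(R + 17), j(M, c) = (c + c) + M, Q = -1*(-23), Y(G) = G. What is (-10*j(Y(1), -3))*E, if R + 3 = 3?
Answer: -18000/17 ≈ -1058.8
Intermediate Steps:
R = 0 (R = -3 + 3 = 0)
Q = 23
j(M, c) = M + 2*c (j(M, c) = 2*c + M = M + 2*c)
E = -360/17 (E = -8*(22 + 23)/(0 + 17) = -360/17 ≈ -21.176)
(-10*j(Y(1), -3))*E = -10*(1 + 2*(-3))*(-360/17) = -10*(1 - 6)*(-360/17) = -10*(-5)*(-360/17) = 50*(-360/17) = -18000/17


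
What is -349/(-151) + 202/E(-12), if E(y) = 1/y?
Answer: -365675/151 ≈ -2421.7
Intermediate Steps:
-349/(-151) + 202/E(-12) = -349/(-151) + 202/(1/(-12)) = -349*(-1/151) + 202/(-1/12) = 349/151 + 202*(-12) = 349/151 - 2424 = -365675/151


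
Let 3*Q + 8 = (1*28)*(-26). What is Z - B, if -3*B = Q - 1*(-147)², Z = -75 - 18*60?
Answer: -75958/9 ≈ -8439.8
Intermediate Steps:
Q = -736/3 (Q = -8/3 + ((1*28)*(-26))/3 = -8/3 + (28*(-26))/3 = -8/3 + (⅓)*(-728) = -8/3 - 728/3 = -736/3 ≈ -245.33)
Z = -1155 (Z = -75 - 1080 = -1155)
B = 65563/9 (B = -(-736/3 - 1*(-147)²)/3 = -(-736/3 - 1*21609)/3 = -(-736/3 - 21609)/3 = -⅓*(-65563/3) = 65563/9 ≈ 7284.8)
Z - B = -1155 - 1*65563/9 = -1155 - 65563/9 = -75958/9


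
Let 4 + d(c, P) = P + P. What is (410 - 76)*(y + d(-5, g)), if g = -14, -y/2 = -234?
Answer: 145624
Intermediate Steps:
y = 468 (y = -2*(-234) = 468)
d(c, P) = -4 + 2*P (d(c, P) = -4 + (P + P) = -4 + 2*P)
(410 - 76)*(y + d(-5, g)) = (410 - 76)*(468 + (-4 + 2*(-14))) = 334*(468 + (-4 - 28)) = 334*(468 - 32) = 334*436 = 145624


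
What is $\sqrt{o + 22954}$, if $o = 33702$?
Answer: $4 \sqrt{3541} \approx 238.03$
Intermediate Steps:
$\sqrt{o + 22954} = \sqrt{33702 + 22954} = \sqrt{56656} = 4 \sqrt{3541}$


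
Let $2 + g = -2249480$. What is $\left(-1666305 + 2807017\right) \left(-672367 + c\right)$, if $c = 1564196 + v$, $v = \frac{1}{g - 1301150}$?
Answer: $\frac{451516137030745003}{443829} \approx 1.0173 \cdot 10^{12}$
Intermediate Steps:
$g = -2249482$ ($g = -2 - 2249480 = -2249482$)
$v = - \frac{1}{3550632}$ ($v = \frac{1}{-2249482 - 1301150} = \frac{1}{-3550632} = - \frac{1}{3550632} \approx -2.8164 \cdot 10^{-7}$)
$c = \frac{5553884371871}{3550632}$ ($c = 1564196 - \frac{1}{3550632} = \frac{5553884371871}{3550632} \approx 1.5642 \cdot 10^{6}$)
$\left(-1666305 + 2807017\right) \left(-672367 + c\right) = \left(-1666305 + 2807017\right) \left(-672367 + \frac{5553884371871}{3550632}\right) = 1140712 \cdot \frac{3166556585927}{3550632} = \frac{451516137030745003}{443829}$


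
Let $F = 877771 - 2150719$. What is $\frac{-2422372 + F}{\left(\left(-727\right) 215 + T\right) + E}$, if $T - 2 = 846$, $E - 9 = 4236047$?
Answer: $- \frac{3695320}{4080599} \approx -0.90558$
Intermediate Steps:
$E = 4236056$ ($E = 9 + 4236047 = 4236056$)
$T = 848$ ($T = 2 + 846 = 848$)
$F = -1272948$ ($F = 877771 - 2150719 = -1272948$)
$\frac{-2422372 + F}{\left(\left(-727\right) 215 + T\right) + E} = \frac{-2422372 - 1272948}{\left(\left(-727\right) 215 + 848\right) + 4236056} = - \frac{3695320}{\left(-156305 + 848\right) + 4236056} = - \frac{3695320}{-155457 + 4236056} = - \frac{3695320}{4080599}$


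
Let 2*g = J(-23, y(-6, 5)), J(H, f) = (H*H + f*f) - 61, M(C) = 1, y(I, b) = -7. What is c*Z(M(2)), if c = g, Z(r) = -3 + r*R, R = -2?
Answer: -2585/2 ≈ -1292.5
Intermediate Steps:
J(H, f) = -61 + H² + f² (J(H, f) = (H² + f²) - 61 = -61 + H² + f²)
Z(r) = -3 - 2*r (Z(r) = -3 + r*(-2) = -3 - 2*r)
g = 517/2 (g = (-61 + (-23)² + (-7)²)/2 = (-61 + 529 + 49)/2 = (½)*517 = 517/2 ≈ 258.50)
c = 517/2 ≈ 258.50
c*Z(M(2)) = 517*(-3 - 2*1)/2 = 517*(-3 - 2)/2 = (517/2)*(-5) = -2585/2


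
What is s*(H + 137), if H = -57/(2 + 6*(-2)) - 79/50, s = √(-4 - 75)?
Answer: 3528*I*√79/25 ≈ 1254.3*I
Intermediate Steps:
s = I*√79 (s = √(-79) = I*√79 ≈ 8.8882*I)
H = 103/25 (H = -57/(2 - 12) - 79*1/50 = -57/(-10) - 79/50 = -57*(-⅒) - 79/50 = 57/10 - 79/50 = 103/25 ≈ 4.1200)
s*(H + 137) = (I*√79)*(103/25 + 137) = (I*√79)*(3528/25) = 3528*I*√79/25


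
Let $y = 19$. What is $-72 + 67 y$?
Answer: $1201$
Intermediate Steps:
$-72 + 67 y = -72 + 67 \cdot 19 = -72 + 1273 = 1201$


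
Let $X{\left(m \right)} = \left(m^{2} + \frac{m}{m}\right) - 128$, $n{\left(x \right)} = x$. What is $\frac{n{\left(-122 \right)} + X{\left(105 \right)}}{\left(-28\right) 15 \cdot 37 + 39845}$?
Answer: $\frac{10776}{24305} \approx 0.44337$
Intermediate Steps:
$X{\left(m \right)} = -127 + m^{2}$ ($X{\left(m \right)} = \left(m^{2} + 1\right) - 128 = \left(1 + m^{2}\right) - 128 = -127 + m^{2}$)
$\frac{n{\left(-122 \right)} + X{\left(105 \right)}}{\left(-28\right) 15 \cdot 37 + 39845} = \frac{-122 - \left(127 - 105^{2}\right)}{\left(-28\right) 15 \cdot 37 + 39845} = \frac{-122 + \left(-127 + 11025\right)}{\left(-420\right) 37 + 39845} = \frac{-122 + 10898}{-15540 + 39845} = \frac{10776}{24305}$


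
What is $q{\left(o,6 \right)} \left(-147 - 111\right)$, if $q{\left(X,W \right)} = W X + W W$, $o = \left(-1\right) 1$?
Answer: $-7740$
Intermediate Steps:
$o = -1$
$q{\left(X,W \right)} = W^{2} + W X$ ($q{\left(X,W \right)} = W X + W^{2} = W^{2} + W X$)
$q{\left(o,6 \right)} \left(-147 - 111\right) = 6 \left(6 - 1\right) \left(-147 - 111\right) = 6 \cdot 5 \left(-258\right) = 30 \left(-258\right) = -7740$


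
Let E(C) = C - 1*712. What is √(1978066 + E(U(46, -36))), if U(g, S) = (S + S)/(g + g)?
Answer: 6*√29056107/23 ≈ 1406.2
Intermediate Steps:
U(g, S) = S/g (U(g, S) = (2*S)/((2*g)) = (2*S)*(1/(2*g)) = S/g)
E(C) = -712 + C (E(C) = C - 712 = -712 + C)
√(1978066 + E(U(46, -36))) = √(1978066 + (-712 - 36/46)) = √(1978066 + (-712 - 36*1/46)) = √(1978066 + (-712 - 18/23)) = √(1978066 - 16394/23) = √(45479124/23) = 6*√29056107/23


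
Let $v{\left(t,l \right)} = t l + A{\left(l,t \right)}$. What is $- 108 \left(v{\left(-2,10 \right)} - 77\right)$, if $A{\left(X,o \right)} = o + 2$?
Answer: $10476$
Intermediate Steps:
$A{\left(X,o \right)} = 2 + o$
$v{\left(t,l \right)} = 2 + t + l t$ ($v{\left(t,l \right)} = t l + \left(2 + t\right) = l t + \left(2 + t\right) = 2 + t + l t$)
$- 108 \left(v{\left(-2,10 \right)} - 77\right) = - 108 \left(\left(2 - 2 + 10 \left(-2\right)\right) - 77\right) = - 108 \left(\left(2 - 2 - 20\right) - 77\right) = - 108 \left(-20 - 77\right) = \left(-108\right) \left(-97\right) = 10476$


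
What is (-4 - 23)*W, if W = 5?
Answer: -135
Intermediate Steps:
(-4 - 23)*W = (-4 - 23)*5 = -27*5 = -135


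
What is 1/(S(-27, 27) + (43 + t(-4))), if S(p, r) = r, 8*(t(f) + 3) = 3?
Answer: 8/539 ≈ 0.014842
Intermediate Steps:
t(f) = -21/8 (t(f) = -3 + (⅛)*3 = -3 + 3/8 = -21/8)
1/(S(-27, 27) + (43 + t(-4))) = 1/(27 + (43 - 21/8)) = 1/(27 + 323/8) = 1/(539/8) = 8/539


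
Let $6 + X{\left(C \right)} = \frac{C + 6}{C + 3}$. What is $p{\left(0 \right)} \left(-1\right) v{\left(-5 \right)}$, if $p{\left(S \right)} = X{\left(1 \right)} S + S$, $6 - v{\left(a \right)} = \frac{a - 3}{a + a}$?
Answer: $0$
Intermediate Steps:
$v{\left(a \right)} = 6 - \frac{-3 + a}{2 a}$ ($v{\left(a \right)} = 6 - \frac{a - 3}{a + a} = 6 - \frac{-3 + a}{2 a}$)
$X{\left(C \right)} = -6 + \frac{6 + C}{3 + C}$ ($X{\left(C \right)} = -6 + \frac{C + 6}{C + 3} = -6 + \frac{6 + C}{3 + C}$)
$p{\left(S \right)} = - \frac{13 S}{4}$ ($p{\left(S \right)} = \frac{-12 - 5}{3 + 1} S + S = \frac{-12 - 5}{4} S + S = \frac{1}{4} \left(-17\right) S + S = - \frac{17 S}{4} + S = - \frac{13 S}{4}$)
$p{\left(0 \right)} \left(-1\right) v{\left(-5 \right)} = \left(- \frac{13}{4}\right) 0 \left(-1\right) \frac{3 + 11 \left(-5\right)}{2 \left(-5\right)} = 0 \left(-1\right) \frac{1}{2} \left(- \frac{1}{5}\right) \left(3 - 55\right) = 0 \cdot \frac{1}{2} \left(- \frac{1}{5}\right) \left(-52\right) = 0 \cdot \frac{26}{5} = 0$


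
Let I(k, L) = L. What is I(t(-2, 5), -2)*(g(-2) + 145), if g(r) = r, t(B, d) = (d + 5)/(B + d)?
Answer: -286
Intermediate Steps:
t(B, d) = (5 + d)/(B + d)
I(t(-2, 5), -2)*(g(-2) + 145) = -2*(-2 + 145) = -2*143 = -286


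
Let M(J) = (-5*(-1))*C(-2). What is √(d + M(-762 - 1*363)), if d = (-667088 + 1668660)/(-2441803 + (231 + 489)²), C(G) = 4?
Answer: 2*√18015788854666/1923403 ≈ 4.4135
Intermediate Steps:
d = -1001572/1923403 (d = 1001572/(-2441803 + 720²) = 1001572/(-2441803 + 518400) = 1001572/(-1923403) = 1001572*(-1/1923403) = -1001572/1923403 ≈ -0.52073)
M(J) = 20 (M(J) = -5*(-1)*4 = 5*4 = 20)
√(d + M(-762 - 1*363)) = √(-1001572/1923403 + 20) = √(37466488/1923403) = 2*√18015788854666/1923403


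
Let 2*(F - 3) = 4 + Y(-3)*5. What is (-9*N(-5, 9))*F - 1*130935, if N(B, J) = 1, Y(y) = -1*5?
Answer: -261735/2 ≈ -1.3087e+5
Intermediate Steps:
Y(y) = -5
F = -15/2 (F = 3 + (4 - 5*5)/2 = 3 + (4 - 25)/2 = 3 + (½)*(-21) = 3 - 21/2 = -15/2 ≈ -7.5000)
(-9*N(-5, 9))*F - 1*130935 = -9*1*(-15/2) - 1*130935 = -9*(-15/2) - 130935 = 135/2 - 130935 = -261735/2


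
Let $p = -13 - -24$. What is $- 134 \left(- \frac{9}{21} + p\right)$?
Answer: $- \frac{9916}{7} \approx -1416.6$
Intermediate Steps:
$p = 11$ ($p = -13 + 24 = 11$)
$- 134 \left(- \frac{9}{21} + p\right) = - 134 \left(- \frac{9}{21} + 11\right) = - 134 \left(\left(-9\right) \frac{1}{21} + 11\right) = - 134 \left(- \frac{3}{7} + 11\right) = \left(-134\right) \frac{74}{7} = - \frac{9916}{7}$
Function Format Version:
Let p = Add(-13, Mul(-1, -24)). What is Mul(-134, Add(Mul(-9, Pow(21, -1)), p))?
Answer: Rational(-9916, 7) ≈ -1416.6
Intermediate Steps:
p = 11 (p = Add(-13, 24) = 11)
Mul(-134, Add(Mul(-9, Pow(21, -1)), p)) = Mul(-134, Add(Mul(-9, Pow(21, -1)), 11)) = Mul(-134, Add(Mul(-9, Rational(1, 21)), 11)) = Mul(-134, Add(Rational(-3, 7), 11)) = Mul(-134, Rational(74, 7)) = Rational(-9916, 7)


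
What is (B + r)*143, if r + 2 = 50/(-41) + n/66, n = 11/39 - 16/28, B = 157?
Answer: 113600251/5166 ≈ 21990.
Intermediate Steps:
n = -79/273 (n = 11*(1/39) - 16*1/28 = 11/39 - 4/7 = -79/273 ≈ -0.28938)
r = -2381615/738738 (r = -2 + (50/(-41) - 79/273/66) = -2 + (50*(-1/41) - 79/273*1/66) = -2 + (-50/41 - 79/18018) = -2 - 904139/738738 = -2381615/738738 ≈ -3.2239)
(B + r)*143 = (157 - 2381615/738738)*143 = (113600251/738738)*143 = 113600251/5166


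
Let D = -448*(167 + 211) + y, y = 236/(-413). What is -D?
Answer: 1185412/7 ≈ 1.6934e+5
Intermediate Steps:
y = -4/7 (y = 236*(-1/413) = -4/7 ≈ -0.57143)
D = -1185412/7 (D = -448*(167 + 211) - 4/7 = -448*378 - 4/7 = -169344 - 4/7 = -1185412/7 ≈ -1.6934e+5)
-D = -1*(-1185412/7) = 1185412/7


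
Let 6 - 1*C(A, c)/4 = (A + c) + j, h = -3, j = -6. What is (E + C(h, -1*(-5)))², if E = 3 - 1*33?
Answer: 100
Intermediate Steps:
C(A, c) = 48 - 4*A - 4*c (C(A, c) = 24 - 4*((A + c) - 6) = 24 - 4*(-6 + A + c) = 24 + (24 - 4*A - 4*c) = 48 - 4*A - 4*c)
E = -30 (E = 3 - 33 = -30)
(E + C(h, -1*(-5)))² = (-30 + (48 - 4*(-3) - (-4)*(-5)))² = (-30 + (48 + 12 - 4*5))² = (-30 + (48 + 12 - 20))² = (-30 + 40)² = 10² = 100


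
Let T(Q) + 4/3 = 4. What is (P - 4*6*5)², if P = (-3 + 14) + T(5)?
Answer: 101761/9 ≈ 11307.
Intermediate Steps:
T(Q) = 8/3 (T(Q) = -4/3 + 4 = 8/3)
P = 41/3 (P = (-3 + 14) + 8/3 = 11 + 8/3 = 41/3 ≈ 13.667)
(P - 4*6*5)² = (41/3 - 4*6*5)² = (41/3 - 24*5)² = (41/3 - 120)² = (-319/3)² = 101761/9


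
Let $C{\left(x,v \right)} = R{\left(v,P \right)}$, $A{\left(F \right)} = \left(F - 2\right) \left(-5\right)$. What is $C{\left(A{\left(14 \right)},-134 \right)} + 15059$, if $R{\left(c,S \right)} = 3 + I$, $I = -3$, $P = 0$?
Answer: $15059$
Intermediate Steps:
$A{\left(F \right)} = 10 - 5 F$ ($A{\left(F \right)} = \left(-2 + F\right) \left(-5\right) = 10 - 5 F$)
$R{\left(c,S \right)} = 0$ ($R{\left(c,S \right)} = 3 - 3 = 0$)
$C{\left(x,v \right)} = 0$
$C{\left(A{\left(14 \right)},-134 \right)} + 15059 = 0 + 15059 = 15059$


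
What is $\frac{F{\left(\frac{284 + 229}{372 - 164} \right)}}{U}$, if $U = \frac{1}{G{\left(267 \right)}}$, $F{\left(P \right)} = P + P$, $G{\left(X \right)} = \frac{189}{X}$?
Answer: $\frac{32319}{9256} \approx 3.4917$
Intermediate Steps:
$F{\left(P \right)} = 2 P$
$U = \frac{89}{63}$ ($U = \frac{1}{189 \cdot \frac{1}{267}} = \frac{1}{\frac{63}{89}} = \frac{89}{63} \approx 1.4127$)
$\frac{F{\left(\frac{284 + 229}{372 - 164} \right)}}{U} = \frac{2 \frac{284 + 229}{372 - 164}}{\frac{89}{63}} = 2 \cdot \frac{513}{208} \cdot \frac{63}{89} = \frac{513}{104} \cdot \frac{63}{89} = \frac{32319}{9256}$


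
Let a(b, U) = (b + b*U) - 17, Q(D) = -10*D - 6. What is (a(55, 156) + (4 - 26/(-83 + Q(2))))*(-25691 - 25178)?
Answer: -47807907056/109 ≈ -4.3860e+8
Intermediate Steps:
Q(D) = -6 - 10*D
a(b, U) = -17 + b + U*b (a(b, U) = (b + U*b) - 17 = -17 + b + U*b)
(a(55, 156) + (4 - 26/(-83 + Q(2))))*(-25691 - 25178) = ((-17 + 55 + 156*55) + (4 - 26/(-83 + (-6 - 10*2))))*(-25691 - 25178) = ((-17 + 55 + 8580) + (4 - 26/(-83 + (-6 - 20))))*(-50869) = (8618 + (4 - 26/(-83 - 26)))*(-50869) = (8618 + (4 - 26/(-109)))*(-50869) = (8618 + (4 - 1/109*(-26)))*(-50869) = (8618 + (4 + 26/109))*(-50869) = (8618 + 462/109)*(-50869) = (939824/109)*(-50869) = -47807907056/109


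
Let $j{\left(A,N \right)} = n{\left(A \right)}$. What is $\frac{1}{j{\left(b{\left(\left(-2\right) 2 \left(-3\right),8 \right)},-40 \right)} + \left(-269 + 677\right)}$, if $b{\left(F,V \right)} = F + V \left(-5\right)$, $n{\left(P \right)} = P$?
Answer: $\frac{1}{380} \approx 0.0026316$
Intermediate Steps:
$b{\left(F,V \right)} = F - 5 V$
$j{\left(A,N \right)} = A$
$\frac{1}{j{\left(b{\left(\left(-2\right) 2 \left(-3\right),8 \right)},-40 \right)} + \left(-269 + 677\right)} = \frac{1}{\left(\left(-2\right) 2 \left(-3\right) - 40\right) + \left(-269 + 677\right)} = \frac{1}{\left(\left(-4\right) \left(-3\right) - 40\right) + 408} = \frac{1}{\left(12 - 40\right) + 408} = \frac{1}{-28 + 408} = \frac{1}{380}$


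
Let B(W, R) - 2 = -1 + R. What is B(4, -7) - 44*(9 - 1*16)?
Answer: 302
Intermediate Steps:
B(W, R) = 1 + R (B(W, R) = 2 + (-1 + R) = 1 + R)
B(4, -7) - 44*(9 - 1*16) = (1 - 7) - 44*(9 - 1*16) = -6 - 44*(9 - 16) = -6 - 44*(-7) = -6 + 308 = 302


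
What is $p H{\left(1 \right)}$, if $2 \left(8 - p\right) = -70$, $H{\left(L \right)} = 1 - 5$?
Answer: $-172$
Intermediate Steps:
$H{\left(L \right)} = -4$ ($H{\left(L \right)} = 1 - 5 = -4$)
$p = 43$ ($p = 8 - -35 = 8 + 35 = 43$)
$p H{\left(1 \right)} = 43 \left(-4\right) = -172$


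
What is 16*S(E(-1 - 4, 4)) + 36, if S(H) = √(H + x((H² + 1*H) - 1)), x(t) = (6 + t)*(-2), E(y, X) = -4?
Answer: 36 + 16*I*√38 ≈ 36.0 + 98.631*I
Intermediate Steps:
x(t) = -12 - 2*t
S(H) = √(-10 - H - 2*H²) (S(H) = √(H + (-12 - 2*((H² + 1*H) - 1))) = √(H + (-12 - 2*((H² + H) - 1))) = √(H + (-12 - 2*((H + H²) - 1))) = √(H + (-12 - 2*(-1 + H + H²))) = √(H + (-12 + (2 - 2*H - 2*H²))) = √(H + (-10 - 2*H - 2*H²)) = √(-10 - H - 2*H²))
16*S(E(-1 - 4, 4)) + 36 = 16*√(-10 - 1*(-4) - 2*(-4)²) + 36 = 16*√(-10 + 4 - 2*16) + 36 = 16*√(-10 + 4 - 32) + 36 = 16*√(-38) + 36 = 16*(I*√38) + 36 = 16*I*√38 + 36 = 36 + 16*I*√38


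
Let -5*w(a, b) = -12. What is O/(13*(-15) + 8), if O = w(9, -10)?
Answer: -12/935 ≈ -0.012834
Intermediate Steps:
w(a, b) = 12/5 (w(a, b) = -⅕*(-12) = 12/5)
O = 12/5 ≈ 2.4000
O/(13*(-15) + 8) = 12/(5*(13*(-15) + 8)) = 12/(5*(-195 + 8)) = (12/5)/(-187) = (12/5)*(-1/187) = -12/935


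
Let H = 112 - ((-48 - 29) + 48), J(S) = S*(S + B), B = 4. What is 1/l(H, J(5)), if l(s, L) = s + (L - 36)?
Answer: 1/150 ≈ 0.0066667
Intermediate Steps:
J(S) = S*(4 + S) (J(S) = S*(S + 4) = S*(4 + S))
H = 141 (H = 112 - (-77 + 48) = 112 - 1*(-29) = 112 + 29 = 141)
l(s, L) = -36 + L + s (l(s, L) = s + (-36 + L) = -36 + L + s)
1/l(H, J(5)) = 1/(-36 + 5*(4 + 5) + 141) = 1/(-36 + 5*9 + 141) = 1/(-36 + 45 + 141) = 1/150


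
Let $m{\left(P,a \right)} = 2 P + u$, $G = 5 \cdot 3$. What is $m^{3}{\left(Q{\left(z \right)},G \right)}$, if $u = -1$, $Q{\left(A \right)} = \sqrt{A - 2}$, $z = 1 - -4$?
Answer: $-37 + 30 \sqrt{3} \approx 14.962$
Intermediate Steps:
$z = 5$ ($z = 1 + 4 = 5$)
$Q{\left(A \right)} = \sqrt{-2 + A}$
$G = 15$
$m{\left(P,a \right)} = -1 + 2 P$ ($m{\left(P,a \right)} = 2 P - 1 = -1 + 2 P$)
$m^{3}{\left(Q{\left(z \right)},G \right)} = \left(-1 + 2 \sqrt{-2 + 5}\right)^{3} = \left(-1 + 2 \sqrt{3}\right)^{3}$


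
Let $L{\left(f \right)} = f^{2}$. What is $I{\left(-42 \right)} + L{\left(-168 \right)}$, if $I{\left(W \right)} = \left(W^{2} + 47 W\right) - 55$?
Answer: $27959$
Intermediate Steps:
$I{\left(W \right)} = -55 + W^{2} + 47 W$
$I{\left(-42 \right)} + L{\left(-168 \right)} = \left(-55 + \left(-42\right)^{2} + 47 \left(-42\right)\right) + \left(-168\right)^{2} = \left(-55 + 1764 - 1974\right) + 28224 = -265 + 28224 = 27959$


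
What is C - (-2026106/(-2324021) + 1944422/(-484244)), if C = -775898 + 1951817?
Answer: 661687406821237977/562696612562 ≈ 1.1759e+6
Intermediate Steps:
C = 1175919
C - (-2026106/(-2324021) + 1944422/(-484244)) = 1175919 - (-2026106/(-2324021) + 1944422/(-484244)) = 1175919 - (-2026106*(-1/2324021) + 1944422*(-1/484244)) = 1175919 - (2026106/2324021 - 972211/242122) = 1175919 - 1*(-1768873943499/562696612562) = 1175919 + 1768873943499/562696612562 = 661687406821237977/562696612562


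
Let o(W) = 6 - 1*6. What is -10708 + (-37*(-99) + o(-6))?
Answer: -7045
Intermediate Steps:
o(W) = 0 (o(W) = 6 - 6 = 0)
-10708 + (-37*(-99) + o(-6)) = -10708 + (-37*(-99) + 0) = -10708 + (3663 + 0) = -10708 + 3663 = -7045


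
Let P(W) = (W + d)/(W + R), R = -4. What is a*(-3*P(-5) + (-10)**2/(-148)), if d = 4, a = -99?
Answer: 3696/37 ≈ 99.892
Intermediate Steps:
P(W) = (4 + W)/(-4 + W) (P(W) = (W + 4)/(W - 4) = (4 + W)/(-4 + W))
a*(-3*P(-5) + (-10)**2/(-148)) = -99*(-3*(4 - 5)/(-4 - 5) + (-10)**2/(-148)) = -99*(-3*(-1)/(-9) + 100*(-1/148)) = -99*(-(-1)*(-1)/3 - 25/37) = -99*(-3*1/9 - 25/37) = -99*(-1/3 - 25/37) = -99*(-112/111) = 3696/37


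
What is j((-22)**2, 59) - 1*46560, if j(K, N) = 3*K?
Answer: -45108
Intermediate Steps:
j((-22)**2, 59) - 1*46560 = 3*(-22)**2 - 1*46560 = 3*484 - 46560 = 1452 - 46560 = -45108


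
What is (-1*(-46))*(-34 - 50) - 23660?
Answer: -27524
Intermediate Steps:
(-1*(-46))*(-34 - 50) - 23660 = 46*(-84) - 23660 = -3864 - 23660 = -27524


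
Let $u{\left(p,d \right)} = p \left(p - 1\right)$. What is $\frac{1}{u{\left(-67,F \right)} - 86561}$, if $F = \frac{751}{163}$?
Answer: $- \frac{1}{82005} \approx -1.2194 \cdot 10^{-5}$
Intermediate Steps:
$F = \frac{751}{163}$ ($F = 751 \cdot \frac{1}{163} = \frac{751}{163} \approx 4.6074$)
$u{\left(p,d \right)} = p \left(-1 + p\right)$ ($u{\left(p,d \right)} = p \left(p - 1\right) = p \left(-1 + p\right)$)
$\frac{1}{u{\left(-67,F \right)} - 86561} = \frac{1}{- 67 \left(-1 - 67\right) - 86561} = \frac{1}{\left(-67\right) \left(-68\right) - 86561} = \frac{1}{4556 - 86561} = \frac{1}{-82005} = - \frac{1}{82005}$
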